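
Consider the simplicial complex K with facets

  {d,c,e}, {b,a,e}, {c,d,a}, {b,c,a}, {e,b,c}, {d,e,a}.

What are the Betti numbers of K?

We work with the vertex ordering a < b < c < d < e. The simplices of K, each written with vertices in increasing order, are:

  0-simplices (5): a, b, c, d, e
  1-simplices (9): ab, ac, ad, ae, bc, be, cd, ce, de
  2-simplices (6): abc, abe, acd, ade, bce, cde

so the chain groups are C_0 ≅ Z^5, C_1 ≅ Z^9, C_2 ≅ Z^6.

Boundary ∂_1: C_1 → C_0 maps an edge to its endpoints' difference, ∂[p,q] = q − p. For instance
  ∂ae = e − a.
The resulting 5×9 matrix has rank 4, and its Smith normal form has invariant factors (1,1,1,1).

Boundary ∂_2: C_2 → C_1 sends each 2-simplex [p,q,r] to [q,r] − [p,r] + [p,q]. For instance
  ∂acd = cd − ad + ac,
  ∂ade = de − ae + ad.
The resulting 9×6 matrix has rank 5, and its Smith normal form has invariant factors (1,1,1,1,1).

From H_k ≅ ker(∂_k) / im(∂_{k+1}) we obtain:

  H_0: rank C_0 − rank ∂_1 = 5 − 4 = 1, and the invariant factors of ∂_1 are all 1, so H_0 = Z.
  H_1: rank ker ∂_1 − rank ∂_2 = (9 − 4) − 5 = 0, and the invariant factors of ∂_2 are all 1, so H_1 = 0.
  H_2: rank ker ∂_2 − rank ∂_3 = (6 − 5) − 0 = 1, and there is no ∂_3, so H_2 = Z.

As a check, the Euler characteristic is 5 − 9 + 6 = 2, which agrees with 1 − 0 + 1 = 2.

Hence the Betti numbers are b_0 = 1, b_1 = 0, b_2 = 1.

b_0 = 1, b_1 = 0, b_2 = 1.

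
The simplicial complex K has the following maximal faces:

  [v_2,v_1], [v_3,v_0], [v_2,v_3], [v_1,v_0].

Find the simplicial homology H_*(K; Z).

Take the total order v_0 < v_1 < v_2 < v_3 on the vertex set. Then K (dimension 1) consists of the simplices:

  0-simplices (4): [v_0], [v_1], [v_2], [v_3]
  1-simplices (4): [v_0,v_1], [v_0,v_3], [v_1,v_2], [v_2,v_3]

giving chain groups C_0 ≅ Z^4, C_1 ≅ Z^4.

The boundary map ∂_1: C_1 → C_0 is given by ∂[p,q] = [q] − [p].
As a 4×4 matrix over Z this has rank 3, with invariant factors (1,1,1).

Computing H_k = (kernel of ∂_k) / (image of ∂_{k+1}):

  H_0: rank C_0 − rank ∂_1 = 4 − 3 = 1, and the invariant factors of ∂_1 are all 1, so H_0 = Z.
  H_1: rank ker ∂_1 − rank ∂_2 = (4 − 3) − 0 = 1, and there is no ∂_2, so H_1 = Z.

As a check, the Euler characteristic is 4 − 4 = 0, which agrees with 1 − 1 = 0.
(K is a triangulation of the circle S^1.)

H_0 ≅ Z,  H_1 ≅ Z.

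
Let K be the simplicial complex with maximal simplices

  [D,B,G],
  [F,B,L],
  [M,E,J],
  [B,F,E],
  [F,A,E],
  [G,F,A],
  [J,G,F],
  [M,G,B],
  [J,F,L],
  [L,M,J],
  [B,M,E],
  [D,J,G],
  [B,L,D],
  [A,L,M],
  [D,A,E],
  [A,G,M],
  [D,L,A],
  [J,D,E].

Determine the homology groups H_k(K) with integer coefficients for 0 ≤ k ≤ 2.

H_0 ≅ Z,  H_1 ≅ Z^2,  H_2 ≅ Z.

Take the total order A < B < D < E < F < G < J < L < M on the vertex set. Then K (dimension 2) consists of the simplices:

  0-simplices (9): A, B, D, E, F, G, J, L, M
  1-simplices (27): AD, AE, AF, AG, AL, AM, BD, BE, BF, BG, BL, BM, DE, DG, DJ, DL, EF, EJ, EM, FG, FJ, FL, GJ, GM, JL, JM, LM
  2-simplices (18): ADE, ADL, AEF, AFG, AGM, ALM, BDG, BDL, BEF, BEM, BFL, BGM, DEJ, DGJ, EJM, FGJ, FJL, JLM

giving chain groups C_0 ≅ Z^9, C_1 ≅ Z^27, C_2 ≅ Z^18.

The boundary map ∂_1: C_1 → C_0 is given by ∂[p,q] = [q] − [p].
The resulting 9×27 matrix has rank 8, and its Smith normal form has invariant factors (1,1,1,1,1,1,1,1).

∂_2: C_2 → C_1 acts by ∂[p,q,r] = [q,r] − [p,r] + [p,q]. For instance
  ∂AFG = FG − AG + AF,
  ∂DGJ = GJ − DJ + DG.
The 27×18 boundary matrix has rank 17 and Smith normal form diag(1,1,1,1,1,1,1,1,1,1,1,1,1,1,1,1,1).

Computing H_k = (kernel of ∂_k) / (image of ∂_{k+1}):

  H_0: rank C_0 − rank ∂_1 = 9 − 8 = 1, and the invariant factors of ∂_1 are all 1, so H_0 ≅ Z.
  H_1: rank ker ∂_1 − rank ∂_2 = (27 − 8) − 17 = 2, and the invariant factors of ∂_2 are all 1, so H_1 ≅ Z^2.
  H_2: rank ker ∂_2 − rank ∂_3 = (18 − 17) − 0 = 1, and there is no ∂_3, so H_2 ≅ Z.

(K is a triangulation of the torus T^2.)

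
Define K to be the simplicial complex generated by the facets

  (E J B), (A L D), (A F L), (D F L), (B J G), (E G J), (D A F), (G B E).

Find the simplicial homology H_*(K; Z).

K has 8 vertices, 12 edges, 8 triangles.
rank ∂_0 = 0, rank ∂_1 = 6 ⇒ b_0 = 8 − 0 − 6 = 2; all invariant factors of ∂_1 are 1 so no torsion. So H_0 ≅ Z^2.
rank ∂_1 = 6, rank ∂_2 = 6 ⇒ b_1 = 12 − 6 − 6 = 0; all invariant factors of ∂_2 are 1 so no torsion. So H_1 ≅ 0.
rank ∂_2 = 6, rank ∂_3 = 0 ⇒ b_2 = 8 − 6 − 0 = 2. So H_2 ≅ Z^2.

H_0 ≅ Z^2,  H_1 = 0,  H_2 ≅ Z^2.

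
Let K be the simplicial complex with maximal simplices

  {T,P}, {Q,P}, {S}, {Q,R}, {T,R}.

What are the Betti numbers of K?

Take the total order P < Q < R < S < T on the vertex set. Then K (dimension 1) consists of the simplices:

  0-simplices (5): P, Q, R, S, T
  1-simplices (4): PQ, PT, QR, RT

giving chain groups C_0 ≅ Z^5, C_1 ≅ Z^4.

Boundary ∂_1: C_1 → C_0 is given by ∂[p,q] = [q] − [p].
This gives a 5×4 integer matrix of rank 3; reducing to Smith normal form yields diagonal entries (1,1,1).

Now H_k = ker ∂_k / im ∂_{k+1}, so:

  H_0: rank C_0 − rank ∂_1 = 5 − 3 = 2, and the invariant factors of ∂_1 are all 1, so H_0 ≅ Z^2.
  H_1: rank ker ∂_1 − rank ∂_2 = (4 − 3) − 0 = 1, and there is no ∂_2, so H_1 ≅ Z.

As a check, the Euler characteristic is 5 − 4 = 1, which agrees with 2 − 1 = 1.

Hence the Betti numbers are b_0 = 2, b_1 = 1.

b_0 = 2, b_1 = 1.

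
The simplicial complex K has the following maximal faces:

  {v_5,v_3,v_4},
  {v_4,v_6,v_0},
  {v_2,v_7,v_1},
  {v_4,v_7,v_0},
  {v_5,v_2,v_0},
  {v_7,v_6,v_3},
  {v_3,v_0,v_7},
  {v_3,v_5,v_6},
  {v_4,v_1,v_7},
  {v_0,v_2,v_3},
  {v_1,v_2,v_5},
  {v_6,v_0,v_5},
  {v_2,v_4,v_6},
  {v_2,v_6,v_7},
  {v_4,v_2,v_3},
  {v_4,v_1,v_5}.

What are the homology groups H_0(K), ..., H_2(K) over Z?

H_0 = Z,  H_1 = Z^2,  H_2 = Z.

Take the total order v_0 < v_1 < v_2 < v_3 < v_4 < v_5 < v_6 < v_7 on the vertex set. Then K (dimension 2) consists of the simplices:

  0-simplices (8): [v_0], [v_1], [v_2], [v_3], [v_4], [v_5], [v_6], [v_7]
  1-simplices (24): (24 of them)
  2-simplices (16): (16 of them)

Hence C_0 ≅ Z^8, C_1 ≅ Z^24, C_2 ≅ Z^16.

The boundary map ∂_1: C_1 → C_0 sends each edge [p,q] (with p < q) to q − p.
As a 8×24 matrix over Z this has rank 7, with invariant factors (1,1,1,1,1,1,1).

∂_2: C_2 → C_1 acts by ∂[p,q,r] = [q,r] − [p,r] + [p,q]. For instance
  ∂[v_2,v_4,v_6] = [v_4,v_6] − [v_2,v_6] + [v_2,v_4],
  ∂[v_3,v_4,v_5] = [v_4,v_5] − [v_3,v_5] + [v_3,v_4].
The resulting 24×16 matrix has rank 15, and its Smith normal form has invariant factors (1,1,1,1,1,1,1,1,1,1,1,1,1,1,1).

Now H_k = ker ∂_k / im ∂_{k+1}, so:

  H_0: rank C_0 − rank ∂_1 = 8 − 7 = 1, and the invariant factors of ∂_1 are all 1, so H_0 ≅ Z.
  H_1: rank ker ∂_1 − rank ∂_2 = (24 − 7) − 15 = 2, and the invariant factors of ∂_2 are all 1, so H_1 ≅ Z^2.
  H_2: rank ker ∂_2 − rank ∂_3 = (16 − 15) − 0 = 1, and there is no ∂_3, so H_2 ≅ Z.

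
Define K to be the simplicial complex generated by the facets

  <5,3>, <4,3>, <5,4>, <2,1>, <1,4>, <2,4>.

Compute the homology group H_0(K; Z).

H_0 ≅ Z.

Fix the vertex order 1 < 2 < 3 < 4 < 5 and write every simplex with vertices in increasing order. Then dim K = 1 and the simplices of K are:

  0-simplices (5): [1], [2], [3], [4], [5]
  1-simplices (6): [1,2], [1,4], [2,4], [3,4], [3,5], [4,5]

Hence C_0 ≅ Z^5, C_1 ≅ Z^6.

∂_1: C_1 → C_0 maps an edge to its endpoints' difference, ∂[p,q] = q − p.
This gives a 5×6 integer matrix of rank 4; reducing to Smith normal form yields diagonal entries (1,1,1,1).

From H_k ≅ ker(∂_k) / im(∂_{k+1}) we obtain:

  H_0: rank C_0 − rank ∂_1 = 5 − 4 = 1, and the invariant factors of ∂_1 are all 1, so H_0 ≅ Z.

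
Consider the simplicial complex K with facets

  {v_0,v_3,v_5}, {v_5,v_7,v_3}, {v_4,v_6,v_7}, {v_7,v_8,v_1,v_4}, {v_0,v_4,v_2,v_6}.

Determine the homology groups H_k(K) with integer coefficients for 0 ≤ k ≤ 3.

Order the vertices as v_0 < v_1 < v_2 < v_3 < v_4 < v_5 < v_6 < v_7 < v_8. Listing each simplex with vertices in this order, K has dimension 3 with simplices:

  0-simplices (9): [v_0], [v_1], [v_2], [v_3], [v_4], [v_5], [v_6], [v_7], [v_8]
  1-simplices (18): (18 of them)
  2-simplices (11): (11 of them)
  3-simplices (2): [v_0,v_2,v_4,v_6], [v_1,v_4,v_7,v_8]

giving chain groups C_0 ≅ Z^9, C_1 ≅ Z^18, C_2 ≅ Z^11, C_3 ≅ Z^2.

∂_1: C_1 → C_0 maps an edge to its endpoints' difference, ∂[p,q] = q − p.
This gives a 9×18 integer matrix of rank 8; reducing to Smith normal form yields diagonal entries (1,1,1,1,1,1,1,1).

The boundary map ∂_2: C_2 → C_1 acts by ∂[p,q,r] = [q,r] − [p,r] + [p,q]. For instance
  ∂[v_0,v_4,v_6] = [v_4,v_6] − [v_0,v_6] + [v_0,v_4],
  ∂[v_0,v_2,v_6] = [v_2,v_6] − [v_0,v_6] + [v_0,v_2].
The resulting 18×11 matrix has rank 9, and its Smith normal form has invariant factors (1,1,1,1,1,1,1,1,1).

Boundary ∂_3: C_3 → C_2 sends each 3-simplex σ to the alternating sum Σ_i (−1)^i (σ with its i-th vertex removed). For instance
  ∂[v_0,v_2,v_4,v_6] = [v_2,v_4,v_6] − [v_0,v_4,v_6] + [v_0,v_2,v_6] − [v_0,v_2,v_4],
  ∂[v_1,v_4,v_7,v_8] = [v_4,v_7,v_8] − [v_1,v_7,v_8] + [v_1,v_4,v_8] − [v_1,v_4,v_7].
The resulting 11×2 matrix has rank 2, and its Smith normal form has invariant factors (1,1).

Now H_k = ker ∂_k / im ∂_{k+1}, so:

  H_0: rank C_0 − rank ∂_1 = 9 − 8 = 1, and the invariant factors of ∂_1 are all 1, so H_0 ≅ Z.
  H_1: rank ker ∂_1 − rank ∂_2 = (18 − 8) − 9 = 1, and the invariant factors of ∂_2 are all 1, so H_1 ≅ Z.
  H_2: rank ker ∂_2 − rank ∂_3 = (11 − 9) − 2 = 0, and the invariant factors of ∂_3 are all 1, so H_2 ≅ 0.
  H_3: rank ker ∂_3 − rank ∂_4 = (2 − 2) − 0 = 0, and there is no ∂_4, so H_3 ≅ 0.

H_0 ≅ Z,  H_1 ≅ Z,  H_2 = 0,  H_3 = 0.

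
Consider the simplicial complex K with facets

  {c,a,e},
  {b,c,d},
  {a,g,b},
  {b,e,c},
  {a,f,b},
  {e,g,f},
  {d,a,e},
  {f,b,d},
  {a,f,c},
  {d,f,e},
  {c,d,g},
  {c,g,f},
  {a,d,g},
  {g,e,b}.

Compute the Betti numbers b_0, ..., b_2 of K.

Take the total order a < b < c < d < e < f < g on the vertex set. Then K (dimension 2) consists of the simplices:

  0-simplices (7): a, b, c, d, e, f, g
  1-simplices (21): ab, ac, ad, ae, af, ag, bc, bd, be, bf, bg, cd, ce, cf, cg, de, df, dg, ef, eg, fg
  2-simplices (14): abf, abg, ace, acf, ade, adg, bcd, bce, bdf, beg, cdg, cfg, def, efg

Hence C_0 ≅ Z^7, C_1 ≅ Z^21, C_2 ≅ Z^14.

The boundary map ∂_1: C_1 → C_0 sends each edge [p,q] (with p < q) to q − p.
This gives a 7×21 integer matrix of rank 6; reducing to Smith normal form yields diagonal entries (1,1,1,1,1,1).

The boundary map ∂_2: C_2 → C_1 acts by ∂[p,q,r] = [q,r] − [p,r] + [p,q]. For instance
  ∂def = ef − df + de,
  ∂ade = de − ae + ad.
The resulting 21×14 matrix has rank 13, and its Smith normal form has invariant factors (1,1,1,1,1,1,1,1,1,1,1,1,1).

Computing H_k = (kernel of ∂_k) / (image of ∂_{k+1}):

  H_0: rank C_0 − rank ∂_1 = 7 − 6 = 1, and the invariant factors of ∂_1 are all 1, so H_0 ≅ Z.
  H_1: rank ker ∂_1 − rank ∂_2 = (21 − 6) − 13 = 2, and the invariant factors of ∂_2 are all 1, so H_1 ≅ Z^2.
  H_2: rank ker ∂_2 − rank ∂_3 = (14 − 13) − 0 = 1, and there is no ∂_3, so H_2 ≅ Z.

Hence the Betti numbers are b_0 = 1, b_1 = 2, b_2 = 1.

b_0 = 1, b_1 = 2, b_2 = 1.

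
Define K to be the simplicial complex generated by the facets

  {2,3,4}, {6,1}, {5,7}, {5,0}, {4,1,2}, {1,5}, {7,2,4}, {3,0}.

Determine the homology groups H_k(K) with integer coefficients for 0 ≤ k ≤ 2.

H_0 = Z,  H_1 = Z^2,  H_2 = 0.

K has 8 vertices, 12 edges, 3 triangles.
rank ∂_0 = 0, rank ∂_1 = 7 ⇒ b_0 = 8 − 0 − 7 = 1; all invariant factors of ∂_1 are 1 so no torsion. So H_0 = Z.
rank ∂_1 = 7, rank ∂_2 = 3 ⇒ b_1 = 12 − 7 − 3 = 2; all invariant factors of ∂_2 are 1 so no torsion. So H_1 = Z^2.
rank ∂_2 = 3, rank ∂_3 = 0 ⇒ b_2 = 3 − 3 − 0 = 0. So H_2 = 0.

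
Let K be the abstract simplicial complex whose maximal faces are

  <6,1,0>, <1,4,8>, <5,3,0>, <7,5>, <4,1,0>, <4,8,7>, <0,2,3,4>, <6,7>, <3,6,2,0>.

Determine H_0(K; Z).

Fix the vertex order 0 < 1 < 2 < 3 < 4 < 5 < 6 < 7 < 8 and write every simplex with vertices in increasing order. Then dim K = 3 and the simplices of K are:

  0-simplices (9): [0], [1], [2], [3], [4], [5], [6], [7], [8]
  1-simplices (20): [0,1], [0,2], [0,3], [0,4], [0,5], [0,6], [1,4], [1,6], [1,8], [2,3], [2,4], [2,6], [3,4], [3,5], [3,6], [4,7], [4,8], [5,7], [6,7], [7,8]
  2-simplices (12): [0,1,4], [0,1,6], [0,2,3], [0,2,4], [0,2,6], [0,3,4], [0,3,5], [0,3,6], [1,4,8], [2,3,4], [2,3,6], [4,7,8]
  3-simplices (2): [0,2,3,4], [0,2,3,6]

giving chain groups C_0 ≅ Z^9, C_1 ≅ Z^20, C_2 ≅ Z^12, C_3 ≅ Z^2.

Boundary ∂_1: C_1 → C_0 is given by ∂[p,q] = [q] − [p]. For instance
  ∂[0,6] = [6] − [0].
As a 9×20 matrix over Z this has rank 8, with invariant factors (1,1,1,1,1,1,1,1).

Boundary ∂_2: C_2 → C_1 maps a triangle to the signed sum of its edges. For instance
  ∂[0,2,6] = [2,6] − [0,6] + [0,2],
  ∂[4,7,8] = [7,8] − [4,8] + [4,7].
This gives a 20×12 integer matrix of rank 10; reducing to Smith normal form yields diagonal entries (1,1,1,1,1,1,1,1,1,1).

∂_3: C_3 → C_2 sends each 3-simplex σ to the alternating sum Σ_i (−1)^i (σ with its i-th vertex removed). For instance
  ∂[0,2,3,6] = [2,3,6] − [0,3,6] + [0,2,6] − [0,2,3],
  ∂[0,2,3,4] = [2,3,4] − [0,3,4] + [0,2,4] − [0,2,3].
The resulting 12×2 matrix has rank 2, and its Smith normal form has invariant factors (1,1).

Computing H_k = (kernel of ∂_k) / (image of ∂_{k+1}):

  H_0: rank C_0 − rank ∂_1 = 9 − 8 = 1, and the invariant factors of ∂_1 are all 1, so H_0 ≅ Z.

H_0 ≅ Z.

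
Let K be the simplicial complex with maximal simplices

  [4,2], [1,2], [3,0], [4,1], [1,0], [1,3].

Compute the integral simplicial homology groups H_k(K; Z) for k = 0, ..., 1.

Order the vertices as 0 < 1 < 2 < 3 < 4. Listing each simplex with vertices in this order, K has dimension 1 with simplices:

  0-simplices (5): [0], [1], [2], [3], [4]
  1-simplices (6): [0,1], [0,3], [1,2], [1,3], [1,4], [2,4]

so the chain groups are C_0 ≅ Z^5, C_1 ≅ Z^6.

The boundary map ∂_1: C_1 → C_0 maps an edge to its endpoints' difference, ∂[p,q] = q − p. For instance
  ∂[1,3] = [3] − [1].
This gives a 5×6 integer matrix of rank 4; reducing to Smith normal form yields diagonal entries (1,1,1,1).

From H_k ≅ ker(∂_k) / im(∂_{k+1}) we obtain:

  H_0: rank C_0 − rank ∂_1 = 5 − 4 = 1, and the invariant factors of ∂_1 are all 1, so H_0 = Z.
  H_1: rank ker ∂_1 − rank ∂_2 = (6 − 4) − 0 = 2, and there is no ∂_2, so H_1 = Z^2.

H_0 = Z,  H_1 = Z^2.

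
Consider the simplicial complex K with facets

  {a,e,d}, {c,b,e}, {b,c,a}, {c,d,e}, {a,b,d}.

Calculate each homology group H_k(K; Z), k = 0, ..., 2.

H_0 ≅ Z,  H_1 ≅ Z,  H_2 = 0.

Fix the vertex order a < b < c < d < e and write every simplex with vertices in increasing order. Then dim K = 2 and the simplices of K are:

  0-simplices (5): a, b, c, d, e
  1-simplices (10): ab, ac, ad, ae, bc, bd, be, cd, ce, de
  2-simplices (5): abc, abd, ade, bce, cde

Hence C_0 ≅ Z^5, C_1 ≅ Z^10, C_2 ≅ Z^5.

Boundary ∂_1: C_1 → C_0 maps an edge to its endpoints' difference, ∂[p,q] = q − p. For instance
  ∂ce = e − c.
As a 5×10 matrix over Z this has rank 4, with invariant factors (1,1,1,1).

∂_2: C_2 → C_1 sends each 2-simplex [p,q,r] to [q,r] − [p,r] + [p,q]. For instance
  ∂abc = bc − ac + ab,
  ∂abd = bd − ad + ab.
The 10×5 boundary matrix has rank 5 and Smith normal form diag(1,1,1,1,1).

Computing H_k = (kernel of ∂_k) / (image of ∂_{k+1}):

  H_0: rank C_0 − rank ∂_1 = 5 − 4 = 1, and the invariant factors of ∂_1 are all 1, so H_0 ≅ Z.
  H_1: rank ker ∂_1 − rank ∂_2 = (10 − 4) − 5 = 1, and the invariant factors of ∂_2 are all 1, so H_1 ≅ Z.
  H_2: rank ker ∂_2 − rank ∂_3 = (5 − 5) − 0 = 0, and there is no ∂_3, so H_2 ≅ 0.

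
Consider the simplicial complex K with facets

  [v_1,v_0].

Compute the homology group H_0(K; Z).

Order the vertices as v_0 < v_1. Listing each simplex with vertices in this order, K has dimension 1 with simplices:

  0-simplices (2): [v_0], [v_1]
  1-simplices (1): [v_0,v_1]

so the chain groups are C_0 ≅ Z^2, C_1 ≅ Z^1.

∂_1: C_1 → C_0 is given by ∂[p,q] = [q] − [p]. For instance
  ∂[v_0,v_1] = [v_1] − [v_0].
As a 2×1 matrix over Z this has rank 1, with invariant factors (1).

Now H_k = ker ∂_k / im ∂_{k+1}, so:

  H_0: rank C_0 − rank ∂_1 = 2 − 1 = 1, and the invariant factors of ∂_1 are all 1, so H_0 = Z.

(K is a triangulation of the 1-simplex.)

H_0 = Z.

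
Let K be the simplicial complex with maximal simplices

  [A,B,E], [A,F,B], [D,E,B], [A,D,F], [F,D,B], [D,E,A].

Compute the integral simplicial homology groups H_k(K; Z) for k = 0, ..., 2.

H_0 ≅ Z,  H_1 = 0,  H_2 ≅ Z.

K has 5 vertices, 9 edges, 6 triangles.
rank ∂_0 = 0, rank ∂_1 = 4 ⇒ b_0 = 5 − 0 − 4 = 1; all invariant factors of ∂_1 are 1 so no torsion. So H_0 = Z.
rank ∂_1 = 4, rank ∂_2 = 5 ⇒ b_1 = 9 − 4 − 5 = 0; all invariant factors of ∂_2 are 1 so no torsion. So H_1 = 0.
rank ∂_2 = 5, rank ∂_3 = 0 ⇒ b_2 = 6 − 5 − 0 = 1. So H_2 = Z.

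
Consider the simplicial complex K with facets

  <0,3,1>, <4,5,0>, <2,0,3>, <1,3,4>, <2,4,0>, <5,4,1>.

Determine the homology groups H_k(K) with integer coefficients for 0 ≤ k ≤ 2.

We work with the vertex ordering 0 < 1 < 2 < 3 < 4 < 5. The simplices of K, each written with vertices in increasing order, are:

  0-simplices (6): [0], [1], [2], [3], [4], [5]
  1-simplices (12): [0,1], [0,2], [0,3], [0,4], [0,5], [1,3], [1,4], [1,5], [2,3], [2,4], [3,4], [4,5]
  2-simplices (6): [0,1,3], [0,2,3], [0,2,4], [0,4,5], [1,3,4], [1,4,5]

so the chain groups are C_0 ≅ Z^6, C_1 ≅ Z^12, C_2 ≅ Z^6.

The boundary map ∂_1: C_1 → C_0 is given by ∂[p,q] = [q] − [p].
The resulting 6×12 matrix has rank 5, and its Smith normal form has invariant factors (1,1,1,1,1).

Boundary ∂_2: C_2 → C_1 maps a triangle to the signed sum of its edges. For instance
  ∂[0,1,3] = [1,3] − [0,3] + [0,1],
  ∂[0,2,3] = [2,3] − [0,3] + [0,2].
The 12×6 boundary matrix has rank 6 and Smith normal form diag(1,1,1,1,1,1).

From H_k ≅ ker(∂_k) / im(∂_{k+1}) we obtain:

  H_0: rank C_0 − rank ∂_1 = 6 − 5 = 1, and the invariant factors of ∂_1 are all 1, so H_0 = Z.
  H_1: rank ker ∂_1 − rank ∂_2 = (12 − 5) − 6 = 1, and the invariant factors of ∂_2 are all 1, so H_1 = Z.
  H_2: rank ker ∂_2 − rank ∂_3 = (6 − 6) − 0 = 0, and there is no ∂_3, so H_2 = 0.

H_0 = Z,  H_1 = Z,  H_2 = 0.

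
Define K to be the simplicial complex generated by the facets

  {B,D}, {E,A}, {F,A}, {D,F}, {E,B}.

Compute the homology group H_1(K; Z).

H_1 = Z.

K has 5 vertices, 5 edges.
rank ∂_1 = 4, rank ∂_2 = 0 ⇒ b_1 = 5 − 4 − 0 = 1. So H_1 = Z.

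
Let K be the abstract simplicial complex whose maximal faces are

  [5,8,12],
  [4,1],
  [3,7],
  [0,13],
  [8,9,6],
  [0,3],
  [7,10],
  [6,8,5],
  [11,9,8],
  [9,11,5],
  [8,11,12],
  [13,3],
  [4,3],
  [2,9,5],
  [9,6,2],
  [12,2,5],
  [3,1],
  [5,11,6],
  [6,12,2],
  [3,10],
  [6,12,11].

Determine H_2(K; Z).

H_2 = 0.

We work with the vertex ordering 0 < 1 < 2 < 3 < 4 < 5 < 6 < 7 < 8 < 9 < 10 < 11 < 12 < 13. The simplices of K, each written with vertices in increasing order, are:

  0-simplices (14): [0], [1], [2], [3], [4], [5], [6], [7], [8], [9], [10], [11], [12], [13]
  1-simplices (27): (27 of them)
  2-simplices (12): [2,5,9], [2,5,12], [2,6,9], [2,6,12], [5,6,8], [5,6,11], [5,8,12], [5,9,11], [6,8,9], [6,11,12], [8,9,11], [8,11,12]

giving chain groups C_0 ≅ Z^14, C_1 ≅ Z^27, C_2 ≅ Z^12.

Boundary ∂_1: C_1 → C_0 maps an edge to its endpoints' difference, ∂[p,q] = q − p. For instance
  ∂[2,12] = [12] − [2].
As a 14×27 matrix over Z this has rank 12, with invariant factors (1,1,1,1,1,1,1,1,1,1,1,1).

∂_2: C_2 → C_1 sends each 2-simplex [p,q,r] to [q,r] − [p,r] + [p,q]. For instance
  ∂[5,6,11] = [6,11] − [5,11] + [5,6],
  ∂[6,11,12] = [11,12] − [6,12] + [6,11].
As a 27×12 matrix over Z this has rank 12, with invariant factors (1,1,1,1,1,1,1,1,1,1,1,2).

Reading off H_k = ker ∂_k / im ∂_{k+1}:

  H_2: rank ker ∂_2 − rank ∂_3 = (12 − 12) − 0 = 0, and there is no ∂_3, so H_2 ≅ 0.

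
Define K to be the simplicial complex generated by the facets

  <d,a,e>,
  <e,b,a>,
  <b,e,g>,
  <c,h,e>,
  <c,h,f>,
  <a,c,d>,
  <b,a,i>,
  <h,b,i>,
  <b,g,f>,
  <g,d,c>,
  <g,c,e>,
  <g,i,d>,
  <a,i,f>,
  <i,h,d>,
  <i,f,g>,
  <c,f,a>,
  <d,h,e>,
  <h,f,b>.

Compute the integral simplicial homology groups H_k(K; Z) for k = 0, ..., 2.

Fix the vertex order a < b < c < d < e < f < g < h < i and write every simplex with vertices in increasing order. Then dim K = 2 and the simplices of K are:

  0-simplices (9): a, b, c, d, e, f, g, h, i
  1-simplices (27): ab, ac, ad, ae, af, ai, be, bf, bg, bh, bi, cd, ce, cf, cg, ch, de, dg, dh, di, eg, eh, fg, fh, fi, gi, hi
  2-simplices (18): abe, abi, acd, acf, ade, afi, beg, bfg, bfh, bhi, cdg, ceg, ceh, cfh, deh, dgi, dhi, fgi

so the chain groups are C_0 ≅ Z^9, C_1 ≅ Z^27, C_2 ≅ Z^18.

The boundary map ∂_1: C_1 → C_0 is given by ∂[p,q] = [q] − [p]. For instance
  ∂bh = h − b.
The 9×27 boundary matrix has rank 8 and Smith normal form diag(1,1,1,1,1,1,1,1).

The boundary map ∂_2: C_2 → C_1 maps a triangle to the signed sum of its edges. For instance
  ∂cfh = fh − ch + cf,
  ∂dhi = hi − di + dh.
As a 27×18 matrix over Z this has rank 18, with invariant factors (1,1,1,1,1,1,1,1,1,1,1,1,1,1,1,1,1,2).

From H_k ≅ ker(∂_k) / im(∂_{k+1}) we obtain:

  H_0: rank C_0 − rank ∂_1 = 9 − 8 = 1, and the invariant factors of ∂_1 are all 1, so H_0 ≅ Z.
  H_1: rank ker ∂_1 − rank ∂_2 = (27 − 8) − 18 = 1, and ∂_2 has invariant factor 2 > 1, so H_1 ≅ Z ⊕ Z/2Z.
  H_2: rank ker ∂_2 − rank ∂_3 = (18 − 18) − 0 = 0, and there is no ∂_3, so H_2 ≅ 0.

As a check, the Euler characteristic is 9 − 27 + 18 = 0, which agrees with 1 − 1 + 0 = 0.

H_0 = Z,  H_1 = Z ⊕ Z/2Z,  H_2 = 0.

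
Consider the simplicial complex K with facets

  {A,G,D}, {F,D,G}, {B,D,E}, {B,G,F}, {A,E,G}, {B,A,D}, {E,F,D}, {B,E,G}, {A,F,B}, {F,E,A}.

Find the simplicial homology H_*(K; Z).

Fix the vertex order A < B < D < E < F < G and write every simplex with vertices in increasing order. Then dim K = 2 and the simplices of K are:

  0-simplices (6): A, B, D, E, F, G
  1-simplices (15): AB, AD, AE, AF, AG, BD, BE, BF, BG, DE, DF, DG, EF, EG, FG
  2-simplices (10): ABD, ABF, ADG, AEF, AEG, BDE, BEG, BFG, DEF, DFG

giving chain groups C_0 ≅ Z^6, C_1 ≅ Z^15, C_2 ≅ Z^10.

∂_1: C_1 → C_0 is given by ∂[p,q] = [q] − [p]. For instance
  ∂BF = F − B.
The resulting 6×15 matrix has rank 5, and its Smith normal form has invariant factors (1,1,1,1,1).

The boundary map ∂_2: C_2 → C_1 acts by ∂[p,q,r] = [q,r] − [p,r] + [p,q]. For instance
  ∂DFG = FG − DG + DF,
  ∂ABD = BD − AD + AB.
The resulting 15×10 matrix has rank 10, and its Smith normal form has invariant factors (1,1,1,1,1,1,1,1,1,2).

Computing H_k = (kernel of ∂_k) / (image of ∂_{k+1}):

  H_0: rank C_0 − rank ∂_1 = 6 − 5 = 1, and the invariant factors of ∂_1 are all 1, so H_0 = Z.
  H_1: rank ker ∂_1 − rank ∂_2 = (15 − 5) − 10 = 0, and ∂_2 has invariant factor 2 > 1, so H_1 = Z/2Z.
  H_2: rank ker ∂_2 − rank ∂_3 = (10 − 10) − 0 = 0, and there is no ∂_3, so H_2 = 0.

As a check, the Euler characteristic is 6 − 15 + 10 = 1, which agrees with 1 − 0 + 0 = 1.

H_0 ≅ Z,  H_1 ≅ Z/2Z,  H_2 = 0.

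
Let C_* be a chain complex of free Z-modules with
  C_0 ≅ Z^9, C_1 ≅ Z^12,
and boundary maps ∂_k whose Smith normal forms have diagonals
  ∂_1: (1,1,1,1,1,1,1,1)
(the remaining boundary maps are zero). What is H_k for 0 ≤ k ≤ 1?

H_0: b_0 = 9 − 0 − 8 = 1; torsion from ∂_1 factors > 1: none. So H_0 = Z.
H_1: b_1 = 12 − 8 − 0 = 4; torsion from ∂_2 factors > 1: none. So H_1 = Z^4.

H_0 = Z,  H_1 = Z^4.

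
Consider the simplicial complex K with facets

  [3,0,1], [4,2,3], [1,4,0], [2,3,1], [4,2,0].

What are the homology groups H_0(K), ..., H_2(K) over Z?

Fix the vertex order 0 < 1 < 2 < 3 < 4 and write every simplex with vertices in increasing order. Then dim K = 2 and the simplices of K are:

  0-simplices (5): [0], [1], [2], [3], [4]
  1-simplices (10): [0,1], [0,2], [0,3], [0,4], [1,2], [1,3], [1,4], [2,3], [2,4], [3,4]
  2-simplices (5): [0,1,3], [0,1,4], [0,2,4], [1,2,3], [2,3,4]

so the chain groups are C_0 ≅ Z^5, C_1 ≅ Z^10, C_2 ≅ Z^5.

Boundary ∂_1: C_1 → C_0 is given by ∂[p,q] = [q] − [p]. For instance
  ∂[0,3] = [3] − [0].
The 5×10 boundary matrix has rank 4 and Smith normal form diag(1,1,1,1).

Boundary ∂_2: C_2 → C_1 maps a triangle to the signed sum of its edges. For instance
  ∂[2,3,4] = [3,4] − [2,4] + [2,3],
  ∂[0,1,3] = [1,3] − [0,3] + [0,1].
The 10×5 boundary matrix has rank 5 and Smith normal form diag(1,1,1,1,1).

From H_k ≅ ker(∂_k) / im(∂_{k+1}) we obtain:

  H_0: rank C_0 − rank ∂_1 = 5 − 4 = 1, and the invariant factors of ∂_1 are all 1, so H_0 = Z.
  H_1: rank ker ∂_1 − rank ∂_2 = (10 − 4) − 5 = 1, and the invariant factors of ∂_2 are all 1, so H_1 = Z.
  H_2: rank ker ∂_2 − rank ∂_3 = (5 − 5) − 0 = 0, and there is no ∂_3, so H_2 = 0.

H_0 = Z,  H_1 = Z,  H_2 = 0.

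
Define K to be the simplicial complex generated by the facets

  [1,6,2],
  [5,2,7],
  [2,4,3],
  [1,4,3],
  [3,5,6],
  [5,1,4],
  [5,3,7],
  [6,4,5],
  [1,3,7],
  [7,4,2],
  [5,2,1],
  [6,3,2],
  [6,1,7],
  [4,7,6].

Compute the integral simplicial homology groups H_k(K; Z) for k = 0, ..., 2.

H_0 ≅ Z,  H_1 ≅ Z^2,  H_2 ≅ Z.

Take the total order 1 < 2 < 3 < 4 < 5 < 6 < 7 on the vertex set. Then K (dimension 2) consists of the simplices:

  0-simplices (7): [1], [2], [3], [4], [5], [6], [7]
  1-simplices (21): [1,2], [1,3], [1,4], [1,5], [1,6], [1,7], [2,3], [2,4], [2,5], [2,6], [2,7], [3,4], [3,5], [3,6], [3,7], [4,5], [4,6], [4,7], [5,6], [5,7], [6,7]
  2-simplices (14): [1,2,5], [1,2,6], [1,3,4], [1,3,7], [1,4,5], [1,6,7], [2,3,4], [2,3,6], [2,4,7], [2,5,7], [3,5,6], [3,5,7], [4,5,6], [4,6,7]

giving chain groups C_0 ≅ Z^7, C_1 ≅ Z^21, C_2 ≅ Z^14.

Boundary ∂_1: C_1 → C_0 sends each edge [p,q] (with p < q) to q − p.
This gives a 7×21 integer matrix of rank 6; reducing to Smith normal form yields diagonal entries (1,1,1,1,1,1).

Boundary ∂_2: C_2 → C_1 maps a triangle to the signed sum of its edges. For instance
  ∂[3,5,6] = [5,6] − [3,6] + [3,5],
  ∂[1,3,4] = [3,4] − [1,4] + [1,3].
The resulting 21×14 matrix has rank 13, and its Smith normal form has invariant factors (1,1,1,1,1,1,1,1,1,1,1,1,1).

Computing H_k = (kernel of ∂_k) / (image of ∂_{k+1}):

  H_0: rank C_0 − rank ∂_1 = 7 − 6 = 1, and the invariant factors of ∂_1 are all 1, so H_0 = Z.
  H_1: rank ker ∂_1 − rank ∂_2 = (21 − 6) − 13 = 2, and the invariant factors of ∂_2 are all 1, so H_1 = Z^2.
  H_2: rank ker ∂_2 − rank ∂_3 = (14 − 13) − 0 = 1, and there is no ∂_3, so H_2 = Z.

As a check, the Euler characteristic is 7 − 21 + 14 = 0, which agrees with 1 − 2 + 1 = 0.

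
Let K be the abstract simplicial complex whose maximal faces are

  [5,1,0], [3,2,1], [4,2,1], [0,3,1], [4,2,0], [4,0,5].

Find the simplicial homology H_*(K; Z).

Take the total order 0 < 1 < 2 < 3 < 4 < 5 on the vertex set. Then K (dimension 2) consists of the simplices:

  0-simplices (6): [0], [1], [2], [3], [4], [5]
  1-simplices (12): [0,1], [0,2], [0,3], [0,4], [0,5], [1,2], [1,3], [1,4], [1,5], [2,3], [2,4], [4,5]
  2-simplices (6): [0,1,3], [0,1,5], [0,2,4], [0,4,5], [1,2,3], [1,2,4]

so the chain groups are C_0 ≅ Z^6, C_1 ≅ Z^12, C_2 ≅ Z^6.

The boundary map ∂_1: C_1 → C_0 is given by ∂[p,q] = [q] − [p]. For instance
  ∂[0,3] = [3] − [0].
This gives a 6×12 integer matrix of rank 5; reducing to Smith normal form yields diagonal entries (1,1,1,1,1).

Boundary ∂_2: C_2 → C_1 sends each 2-simplex [p,q,r] to [q,r] − [p,r] + [p,q]. For instance
  ∂[1,2,3] = [2,3] − [1,3] + [1,2],
  ∂[0,2,4] = [2,4] − [0,4] + [0,2].
As a 12×6 matrix over Z this has rank 6, with invariant factors (1,1,1,1,1,1).

Now H_k = ker ∂_k / im ∂_{k+1}, so:

  H_0: rank C_0 − rank ∂_1 = 6 − 5 = 1, and the invariant factors of ∂_1 are all 1, so H_0 ≅ Z.
  H_1: rank ker ∂_1 − rank ∂_2 = (12 − 5) − 6 = 1, and the invariant factors of ∂_2 are all 1, so H_1 ≅ Z.
  H_2: rank ker ∂_2 − rank ∂_3 = (6 − 6) − 0 = 0, and there is no ∂_3, so H_2 ≅ 0.

H_0 ≅ Z,  H_1 ≅ Z,  H_2 = 0.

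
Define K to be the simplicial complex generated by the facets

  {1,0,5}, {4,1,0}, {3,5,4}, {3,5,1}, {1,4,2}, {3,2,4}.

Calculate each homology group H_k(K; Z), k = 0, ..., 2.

H_0 = Z,  H_1 = Z,  H_2 = 0.

K has 6 vertices, 12 edges, 6 triangles.
rank ∂_0 = 0, rank ∂_1 = 5 ⇒ b_0 = 6 − 0 − 5 = 1; all invariant factors of ∂_1 are 1 so no torsion. So H_0 = Z.
rank ∂_1 = 5, rank ∂_2 = 6 ⇒ b_1 = 12 − 5 − 6 = 1; all invariant factors of ∂_2 are 1 so no torsion. So H_1 = Z.
rank ∂_2 = 6, rank ∂_3 = 0 ⇒ b_2 = 6 − 6 − 0 = 0. So H_2 = 0.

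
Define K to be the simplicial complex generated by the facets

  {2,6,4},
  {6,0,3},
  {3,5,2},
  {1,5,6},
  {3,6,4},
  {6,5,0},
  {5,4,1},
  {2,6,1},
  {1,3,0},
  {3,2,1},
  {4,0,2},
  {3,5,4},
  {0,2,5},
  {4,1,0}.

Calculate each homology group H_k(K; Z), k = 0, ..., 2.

We work with the vertex ordering 0 < 1 < 2 < 3 < 4 < 5 < 6. The simplices of K, each written with vertices in increasing order, are:

  0-simplices (7): [0], [1], [2], [3], [4], [5], [6]
  1-simplices (21): [0,1], [0,2], [0,3], [0,4], [0,5], [0,6], [1,2], [1,3], [1,4], [1,5], [1,6], [2,3], [2,4], [2,5], [2,6], [3,4], [3,5], [3,6], [4,5], [4,6], [5,6]
  2-simplices (14): [0,1,3], [0,1,4], [0,2,4], [0,2,5], [0,3,6], [0,5,6], [1,2,3], [1,2,6], [1,4,5], [1,5,6], [2,3,5], [2,4,6], [3,4,5], [3,4,6]

so the chain groups are C_0 ≅ Z^7, C_1 ≅ Z^21, C_2 ≅ Z^14.

Boundary ∂_1: C_1 → C_0 maps an edge to its endpoints' difference, ∂[p,q] = q − p. For instance
  ∂[3,6] = [6] − [3].
As a 7×21 matrix over Z this has rank 6, with invariant factors (1,1,1,1,1,1).

The boundary map ∂_2: C_2 → C_1 acts by ∂[p,q,r] = [q,r] − [p,r] + [p,q]. For instance
  ∂[1,2,6] = [2,6] − [1,6] + [1,2],
  ∂[2,3,5] = [3,5] − [2,5] + [2,3].
This gives a 21×14 integer matrix of rank 13; reducing to Smith normal form yields diagonal entries (1,1,1,1,1,1,1,1,1,1,1,1,1).

Reading off H_k = ker ∂_k / im ∂_{k+1}:

  H_0: rank C_0 − rank ∂_1 = 7 − 6 = 1, and the invariant factors of ∂_1 are all 1, so H_0 ≅ Z.
  H_1: rank ker ∂_1 − rank ∂_2 = (21 − 6) − 13 = 2, and the invariant factors of ∂_2 are all 1, so H_1 ≅ Z^2.
  H_2: rank ker ∂_2 − rank ∂_3 = (14 − 13) − 0 = 1, and there is no ∂_3, so H_2 ≅ Z.

As a check, the Euler characteristic is 7 − 21 + 14 = 0, which agrees with 1 − 2 + 1 = 0.

H_0 = Z,  H_1 = Z^2,  H_2 = Z.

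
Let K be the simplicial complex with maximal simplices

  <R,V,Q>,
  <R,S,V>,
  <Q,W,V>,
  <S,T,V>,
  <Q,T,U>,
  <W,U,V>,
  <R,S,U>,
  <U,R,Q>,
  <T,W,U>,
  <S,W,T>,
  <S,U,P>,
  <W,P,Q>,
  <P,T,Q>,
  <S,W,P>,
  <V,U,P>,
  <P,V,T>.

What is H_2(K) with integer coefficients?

H_2 = Z.

We work with the vertex ordering P < Q < R < S < T < U < V < W. The simplices of K, each written with vertices in increasing order, are:

  0-simplices (8): P, Q, R, S, T, U, V, W
  1-simplices (24): PQ, PS, PT, PU, PV, PW, QR, QT, QU, QV, QW, RS, RU, RV, ST, SU, SV, SW, TU, TV, TW, UV, UW, VW
  2-simplices (16): PQT, PQW, PSU, PSW, PTV, PUV, QRU, QRV, QTU, QVW, RSU, RSV, STV, STW, TUW, UVW

so the chain groups are C_0 ≅ Z^8, C_1 ≅ Z^24, C_2 ≅ Z^16.

∂_1: C_1 → C_0 sends each edge [p,q] (with p < q) to q − p. For instance
  ∂UV = V − U.
The resulting 8×24 matrix has rank 7, and its Smith normal form has invariant factors (1,1,1,1,1,1,1).

The boundary map ∂_2: C_2 → C_1 acts by ∂[p,q,r] = [q,r] − [p,r] + [p,q]. For instance
  ∂STW = TW − SW + ST,
  ∂PSW = SW − PW + PS.
As a 24×16 matrix over Z this has rank 15, with invariant factors (1,1,1,1,1,1,1,1,1,1,1,1,1,1,1).

Computing H_k = (kernel of ∂_k) / (image of ∂_{k+1}):

  H_2: rank ker ∂_2 − rank ∂_3 = (16 − 15) − 0 = 1, and there is no ∂_3, so H_2 = Z.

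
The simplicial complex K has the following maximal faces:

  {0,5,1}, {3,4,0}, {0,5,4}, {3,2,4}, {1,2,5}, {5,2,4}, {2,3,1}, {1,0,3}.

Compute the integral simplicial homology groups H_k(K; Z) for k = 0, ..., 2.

H_0 = Z,  H_1 = 0,  H_2 = Z.

We work with the vertex ordering 0 < 1 < 2 < 3 < 4 < 5. The simplices of K, each written with vertices in increasing order, are:

  0-simplices (6): [0], [1], [2], [3], [4], [5]
  1-simplices (12): [0,1], [0,3], [0,4], [0,5], [1,2], [1,3], [1,5], [2,3], [2,4], [2,5], [3,4], [4,5]
  2-simplices (8): [0,1,3], [0,1,5], [0,3,4], [0,4,5], [1,2,3], [1,2,5], [2,3,4], [2,4,5]

so the chain groups are C_0 ≅ Z^6, C_1 ≅ Z^12, C_2 ≅ Z^8.

Boundary ∂_1: C_1 → C_0 is given by ∂[p,q] = [q] − [p]. For instance
  ∂[0,4] = [4] − [0].
The 6×12 boundary matrix has rank 5 and Smith normal form diag(1,1,1,1,1).

The boundary map ∂_2: C_2 → C_1 maps a triangle to the signed sum of its edges. For instance
  ∂[0,4,5] = [4,5] − [0,5] + [0,4],
  ∂[0,3,4] = [3,4] − [0,4] + [0,3].
The resulting 12×8 matrix has rank 7, and its Smith normal form has invariant factors (1,1,1,1,1,1,1).

Now H_k = ker ∂_k / im ∂_{k+1}, so:

  H_0: rank C_0 − rank ∂_1 = 6 − 5 = 1, and the invariant factors of ∂_1 are all 1, so H_0 = Z.
  H_1: rank ker ∂_1 − rank ∂_2 = (12 − 5) − 7 = 0, and the invariant factors of ∂_2 are all 1, so H_1 = 0.
  H_2: rank ker ∂_2 − rank ∂_3 = (8 − 7) − 0 = 1, and there is no ∂_3, so H_2 = Z.

As a check, the Euler characteristic is 6 − 12 + 8 = 2, which agrees with 1 − 0 + 1 = 2.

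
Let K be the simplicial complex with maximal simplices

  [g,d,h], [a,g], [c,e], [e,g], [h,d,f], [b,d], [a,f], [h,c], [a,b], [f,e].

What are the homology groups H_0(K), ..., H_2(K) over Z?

We work with the vertex ordering a < b < c < d < e < f < g < h. The simplices of K, each written with vertices in increasing order, are:

  0-simplices (8): a, b, c, d, e, f, g, h
  1-simplices (13): ab, af, ag, bd, ce, ch, df, dg, dh, ef, eg, fh, gh
  2-simplices (2): dfh, dgh

Hence C_0 ≅ Z^8, C_1 ≅ Z^13, C_2 ≅ Z^2.

The boundary map ∂_1: C_1 → C_0 maps an edge to its endpoints' difference, ∂[p,q] = q − p. For instance
  ∂bd = d − b.
As a 8×13 matrix over Z this has rank 7, with invariant factors (1,1,1,1,1,1,1).

∂_2: C_2 → C_1 maps a triangle to the signed sum of its edges. For instance
  ∂dfh = fh − dh + df,
  ∂dgh = gh − dh + dg.
The 13×2 boundary matrix has rank 2 and Smith normal form diag(1,1).

Reading off H_k = ker ∂_k / im ∂_{k+1}:

  H_0: rank C_0 − rank ∂_1 = 8 − 7 = 1, and the invariant factors of ∂_1 are all 1, so H_0 ≅ Z.
  H_1: rank ker ∂_1 − rank ∂_2 = (13 − 7) − 2 = 4, and the invariant factors of ∂_2 are all 1, so H_1 ≅ Z^4.
  H_2: rank ker ∂_2 − rank ∂_3 = (2 − 2) − 0 = 0, and there is no ∂_3, so H_2 ≅ 0.

As a check, the Euler characteristic is 8 − 13 + 2 = -3, which agrees with 1 − 4 + 0 = -3.

H_0 ≅ Z,  H_1 ≅ Z^4,  H_2 = 0.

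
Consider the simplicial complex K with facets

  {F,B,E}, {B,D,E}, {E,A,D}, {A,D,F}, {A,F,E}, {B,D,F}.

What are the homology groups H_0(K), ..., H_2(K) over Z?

H_0 = Z,  H_1 = 0,  H_2 = Z.

Order the vertices as A < B < D < E < F. Listing each simplex with vertices in this order, K has dimension 2 with simplices:

  0-simplices (5): A, B, D, E, F
  1-simplices (9): AD, AE, AF, BD, BE, BF, DE, DF, EF
  2-simplices (6): ADE, ADF, AEF, BDE, BDF, BEF

Hence C_0 ≅ Z^5, C_1 ≅ Z^9, C_2 ≅ Z^6.

The boundary map ∂_1: C_1 → C_0 is given by ∂[p,q] = [q] − [p].
This gives a 5×9 integer matrix of rank 4; reducing to Smith normal form yields diagonal entries (1,1,1,1).

The boundary map ∂_2: C_2 → C_1 sends each 2-simplex [p,q,r] to [q,r] − [p,r] + [p,q]. For instance
  ∂AEF = EF − AF + AE,
  ∂BDE = DE − BE + BD.
As a 9×6 matrix over Z this has rank 5, with invariant factors (1,1,1,1,1).

Now H_k = ker ∂_k / im ∂_{k+1}, so:

  H_0: rank C_0 − rank ∂_1 = 5 − 4 = 1, and the invariant factors of ∂_1 are all 1, so H_0 = Z.
  H_1: rank ker ∂_1 − rank ∂_2 = (9 − 4) − 5 = 0, and the invariant factors of ∂_2 are all 1, so H_1 = 0.
  H_2: rank ker ∂_2 − rank ∂_3 = (6 − 5) − 0 = 1, and there is no ∂_3, so H_2 = Z.

As a check, the Euler characteristic is 5 − 9 + 6 = 2, which agrees with 1 − 0 + 1 = 2.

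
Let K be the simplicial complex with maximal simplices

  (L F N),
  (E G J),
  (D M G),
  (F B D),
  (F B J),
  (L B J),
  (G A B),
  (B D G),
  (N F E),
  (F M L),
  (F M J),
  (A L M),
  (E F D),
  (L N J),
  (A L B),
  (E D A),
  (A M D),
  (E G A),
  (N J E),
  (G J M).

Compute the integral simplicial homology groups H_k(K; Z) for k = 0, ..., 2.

Order the vertices as A < B < D < E < F < G < J < L < M < N. Listing each simplex with vertices in this order, K has dimension 2 with simplices:

  0-simplices (10): A, B, D, E, F, G, J, L, M, N
  1-simplices (30): AB, AD, AE, AG, AL, AM, BD, BF, BG, BJ, BL, DE, DF, DG, DM, EF, EG, EJ, EN, FJ, FL, FM, FN, GJ, GM, JL, JM, JN, LM, LN
  2-simplices (20): ABG, ABL, ADE, ADM, AEG, ALM, BDF, BDG, BFJ, BJL, DEF, DGM, EFN, EGJ, EJN, FJM, FLM, FLN, GJM, JLN

giving chain groups C_0 ≅ Z^10, C_1 ≅ Z^30, C_2 ≅ Z^20.

Boundary ∂_1: C_1 → C_0 sends each edge [p,q] (with p < q) to q − p. For instance
  ∂GM = M − G.
This gives a 10×30 integer matrix of rank 9; reducing to Smith normal form yields diagonal entries (1,1,1,1,1,1,1,1,1).

∂_2: C_2 → C_1 acts by ∂[p,q,r] = [q,r] − [p,r] + [p,q]. For instance
  ∂EJN = JN − EN + EJ,
  ∂JLN = LN − JN + JL.
The 30×20 boundary matrix has rank 20 and Smith normal form diag(1,1,1,1,1,1,1,1,1,1,1,1,1,1,1,1,1,1,1,2).

Reading off H_k = ker ∂_k / im ∂_{k+1}:

  H_0: rank C_0 − rank ∂_1 = 10 − 9 = 1, and the invariant factors of ∂_1 are all 1, so H_0 ≅ Z.
  H_1: rank ker ∂_1 − rank ∂_2 = (30 − 9) − 20 = 1, and ∂_2 has invariant factor 2 > 1, so H_1 ≅ Z × Z/2.
  H_2: rank ker ∂_2 − rank ∂_3 = (20 − 20) − 0 = 0, and there is no ∂_3, so H_2 ≅ 0.

H_0 ≅ Z,  H_1 ≅ Z × Z/2,  H_2 = 0.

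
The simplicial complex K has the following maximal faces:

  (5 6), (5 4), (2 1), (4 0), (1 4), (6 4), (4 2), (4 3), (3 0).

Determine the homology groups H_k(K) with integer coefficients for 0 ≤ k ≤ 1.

H_0 = Z,  H_1 = Z^3.

Fix the vertex order 0 < 1 < 2 < 3 < 4 < 5 < 6 and write every simplex with vertices in increasing order. Then dim K = 1 and the simplices of K are:

  0-simplices (7): [0], [1], [2], [3], [4], [5], [6]
  1-simplices (9): [0,3], [0,4], [1,2], [1,4], [2,4], [3,4], [4,5], [4,6], [5,6]

Hence C_0 ≅ Z^7, C_1 ≅ Z^9.

∂_1: C_1 → C_0 maps an edge to its endpoints' difference, ∂[p,q] = q − p.
As a 7×9 matrix over Z this has rank 6, with invariant factors (1,1,1,1,1,1).

Computing H_k = (kernel of ∂_k) / (image of ∂_{k+1}):

  H_0: rank C_0 − rank ∂_1 = 7 − 6 = 1, and the invariant factors of ∂_1 are all 1, so H_0 ≅ Z.
  H_1: rank ker ∂_1 − rank ∂_2 = (9 − 6) − 0 = 3, and there is no ∂_2, so H_1 ≅ Z^3.

(K is a triangulation of a wedge of 3 circles.)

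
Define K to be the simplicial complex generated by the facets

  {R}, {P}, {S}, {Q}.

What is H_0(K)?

Fix the vertex order P < Q < R < S and write every simplex with vertices in increasing order. Then dim K = 0 and the simplices of K are:

  0-simplices (4): P, Q, R, S

so the chain groups are C_0 ≅ Z^4.

From H_k ≅ ker(∂_k) / im(∂_{k+1}) we obtain:

  H_0: rank C_0 − rank ∂_1 = 4 − 0 = 4, and there is no ∂_1, so H_0 ≅ Z^4.

(K is a triangulation of a set of 4 points.)

H_0 ≅ Z^4.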